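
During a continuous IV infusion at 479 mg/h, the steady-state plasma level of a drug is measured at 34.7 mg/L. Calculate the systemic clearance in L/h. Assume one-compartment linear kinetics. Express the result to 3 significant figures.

At steady state, infusion rate = CL × Css, so CL = rate / Css.
CL = 479 / 34.7 = 13.80 L/h

13.8 L/h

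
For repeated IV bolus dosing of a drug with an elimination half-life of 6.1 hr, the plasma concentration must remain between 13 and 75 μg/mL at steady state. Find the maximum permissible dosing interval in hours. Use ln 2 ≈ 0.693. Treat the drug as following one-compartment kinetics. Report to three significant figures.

15.4 h

k = 0.693 / t½ = 0.693 / 6.1 = 0.1136 h⁻¹
Between IV bolus doses, concentration decays as C = C₀·e^(−kτ), so C_peak/C_trough = e^(kτ).
τ_max = ln(C_peak/C_trough) / k = ln(75/13) / 0.1136 = 1.753 / 0.1136 = 15.43 h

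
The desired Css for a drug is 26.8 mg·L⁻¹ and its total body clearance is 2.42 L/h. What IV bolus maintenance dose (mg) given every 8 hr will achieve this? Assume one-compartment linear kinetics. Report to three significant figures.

D = CL × Css × τ = 2.420 × 26.8 × 8 = 518.8 mg

519 mg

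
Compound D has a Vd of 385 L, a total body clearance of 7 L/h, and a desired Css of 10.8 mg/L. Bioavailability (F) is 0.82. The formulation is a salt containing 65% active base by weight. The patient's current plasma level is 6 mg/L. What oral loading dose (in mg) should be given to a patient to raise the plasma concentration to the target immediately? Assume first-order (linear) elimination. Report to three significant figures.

LD is governed by Vd — clearance does not enter the loading-dose calculation.
Concentration deficit ΔC = 10.8 − 6 = 4.800 mg/L
LD = Vd × ΔC / F / S = 385.0 × 4.800 / 0.82 / 0.65 = 3467 mg

3470 mg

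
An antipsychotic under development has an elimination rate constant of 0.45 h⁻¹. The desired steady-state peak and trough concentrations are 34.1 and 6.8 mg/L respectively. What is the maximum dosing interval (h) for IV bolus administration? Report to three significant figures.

Between IV bolus doses, concentration decays as C = C₀·e^(−kτ), so C_peak/C_trough = e^(kτ).
τ_max = ln(C_peak/C_trough) / k = ln(34.1/6.8) / 0.4500 = 1.612 / 0.4500 = 3.582 h

3.58 h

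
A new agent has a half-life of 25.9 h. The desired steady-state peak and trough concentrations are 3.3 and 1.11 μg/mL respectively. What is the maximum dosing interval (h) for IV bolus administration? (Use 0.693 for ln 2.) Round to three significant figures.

40.7 h

k = 0.693 / t½ = 0.693 / 25.9 = 0.02676 h⁻¹
Between IV bolus doses, concentration decays as C = C₀·e^(−kτ), so C_peak/C_trough = e^(kτ).
τ_max = ln(C_peak/C_trough) / k = ln(3.3/1.11) / 0.02676 = 1.090 / 0.02676 = 40.73 h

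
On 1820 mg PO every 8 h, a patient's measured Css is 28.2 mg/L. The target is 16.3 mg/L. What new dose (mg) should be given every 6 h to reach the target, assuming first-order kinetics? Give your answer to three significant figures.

789 mg

For first-order elimination, Css ∝ F·D/(CL·τ); F and CL are unchanged, so Css ∝ D/τ.
D₂ = D₁ × (Css,target / Css,current) × (τ₂/τ₁) = 1820 × (16.3/28.2) × (6/8) = 789.0 mg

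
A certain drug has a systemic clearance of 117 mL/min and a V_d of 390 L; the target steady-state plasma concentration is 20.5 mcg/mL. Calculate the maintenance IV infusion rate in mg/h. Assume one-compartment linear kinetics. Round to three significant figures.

CL = 117 mL/min × 60/1000 = 7.020 L/h
R₀ = 7.020 × 20.5 = 143.9 mg/h

144 mg/h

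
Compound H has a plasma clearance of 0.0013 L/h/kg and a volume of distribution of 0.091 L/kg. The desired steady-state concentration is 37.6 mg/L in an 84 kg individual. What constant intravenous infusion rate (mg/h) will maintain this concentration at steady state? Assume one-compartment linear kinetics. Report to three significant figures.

4.11 mg/h

CL = 0.0013 L/h/kg × 84 kg = 0.1092 L/h
Infusion rate = CL · Css = 0.1092 L/h × 37.6 mg/L = 4.106 mg/h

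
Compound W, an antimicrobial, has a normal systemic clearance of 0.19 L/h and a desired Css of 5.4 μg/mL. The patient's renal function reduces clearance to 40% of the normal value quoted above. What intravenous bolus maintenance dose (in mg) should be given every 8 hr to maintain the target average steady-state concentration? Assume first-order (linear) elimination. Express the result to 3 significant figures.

3.28 mg

Patient clearance = 0.4 × 0.1900 = 0.07600 L/h
D = CL × Css × τ = 0.07600 × 5.4 × 8 = 3.283 mg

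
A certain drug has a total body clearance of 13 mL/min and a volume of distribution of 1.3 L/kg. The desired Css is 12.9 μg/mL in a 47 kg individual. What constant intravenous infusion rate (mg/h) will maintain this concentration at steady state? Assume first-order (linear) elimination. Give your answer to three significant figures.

10.1 mg/h

CL = 13 mL/min × 60/1000 = 0.7800 L/h
Infusion rate = CL · Css = 0.7800 L/h × 12.9 mg/L = 10.06 mg/h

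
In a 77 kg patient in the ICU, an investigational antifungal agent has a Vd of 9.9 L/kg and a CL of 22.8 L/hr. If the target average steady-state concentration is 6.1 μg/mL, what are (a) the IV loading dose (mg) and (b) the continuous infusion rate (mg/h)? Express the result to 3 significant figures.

(a) 4650 mg; (b) 139 mg/h

Total Vd = 9.9 × 77 = 762.3 L
Loading: fill Vd to C_target → 762.3 L × 6.1 mg/L = 4650 mg
Maintenance infusion rate = CL × Css = 22.80 × 6.1 = 139.1 mg/h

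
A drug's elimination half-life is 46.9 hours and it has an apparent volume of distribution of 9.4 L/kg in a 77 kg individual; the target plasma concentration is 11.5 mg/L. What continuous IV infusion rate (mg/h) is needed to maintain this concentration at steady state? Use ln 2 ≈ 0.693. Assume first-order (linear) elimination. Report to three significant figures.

123 mg/h

Total Vd = 9.4 × 77 = 723.8 L
k = 0.693/46.9 = 0.01478 h⁻¹, so CL = k·Vd = 0.01478 × 723.8 = 10.70 L/h
Infusion rate = CL × Css = 10.70 × 11.5 = 123.1 mg/h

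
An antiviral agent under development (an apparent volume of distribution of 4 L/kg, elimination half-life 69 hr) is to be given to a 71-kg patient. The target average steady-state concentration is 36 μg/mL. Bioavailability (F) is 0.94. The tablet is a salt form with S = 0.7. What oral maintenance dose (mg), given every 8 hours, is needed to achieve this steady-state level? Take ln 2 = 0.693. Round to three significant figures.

Vd(total) = 71 kg × 4 L/kg = 284.0 L
CL = 0.693 × Vd / t½ = 0.693 × 284.0 / 69 = 2.852 L/h
D = CL × Css × τ / F / S = 2.852 × 36 × 8 / 0.94 / 0.7 = 1248 mg

1250 mg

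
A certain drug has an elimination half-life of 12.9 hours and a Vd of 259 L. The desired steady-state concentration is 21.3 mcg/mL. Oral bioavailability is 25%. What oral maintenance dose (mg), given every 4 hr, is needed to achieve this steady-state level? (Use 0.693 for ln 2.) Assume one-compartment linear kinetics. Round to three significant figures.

4740 mg

CL = 0.693 × Vd / t½ = 0.693 × 259.0 / 12.9 = 13.91 L/h
D = CL × Css × τ / F = 13.91 × 21.3 × 4 / 0.25 = 4741 mg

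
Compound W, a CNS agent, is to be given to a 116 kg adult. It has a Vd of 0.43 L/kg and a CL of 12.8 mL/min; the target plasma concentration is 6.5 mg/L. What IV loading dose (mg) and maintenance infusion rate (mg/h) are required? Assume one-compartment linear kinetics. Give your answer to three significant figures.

(a) 324 mg; (b) 4.99 mg/h

Vd = 0.43 L/kg × 116 kg = 49.88 L
LD = Vd · C_target = 49.88 × 6.5 = 324.2 mg
Convert clearance: 12.8 mL/min × 60 min/h ÷ 1000 mL/L = 0.7680 L/h
Infusion rate = 0.7680 L/h × 6.5 mg/L = 4.992 mg/h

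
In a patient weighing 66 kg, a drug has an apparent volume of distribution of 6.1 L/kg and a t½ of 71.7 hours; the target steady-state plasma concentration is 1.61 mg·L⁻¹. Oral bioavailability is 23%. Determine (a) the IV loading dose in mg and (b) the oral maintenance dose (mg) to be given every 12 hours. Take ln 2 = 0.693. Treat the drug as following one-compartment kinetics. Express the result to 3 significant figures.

Vd = 6.1 L/kg × 66 kg = 402.6 L
LD = Vd × C = 402.6 × 1.61 = 648.2 mg
CL = 0.693 × Vd / t½ = 0.693 × 402.6 / 71.7 = 3.891 L/h
D = CL × Css × τ / F = 3.891 × 1.61 × 12 / 0.23 = 326.8 mg

(a) 648 mg; (b) 327 mg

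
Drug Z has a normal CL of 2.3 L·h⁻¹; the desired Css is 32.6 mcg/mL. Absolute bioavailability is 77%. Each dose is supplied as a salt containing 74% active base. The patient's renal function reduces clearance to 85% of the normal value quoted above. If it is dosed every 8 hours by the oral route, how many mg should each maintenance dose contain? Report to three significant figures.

895 mg

Patient clearance = 0.85 × 2.300 = 1.955 L/h
At steady state, dose per interval replaces the amount cleared in that interval: F·S·D/τ = CL·Css.
D = CL × Css × τ / F / S = 1.955 × 32.6 × 8 / 0.77 / 0.74 = 894.8 mg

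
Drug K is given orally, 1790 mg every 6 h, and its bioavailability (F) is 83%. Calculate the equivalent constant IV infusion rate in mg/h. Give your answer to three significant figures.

248 mg/h

Equivalent systemic input: infusion rate = F·D/τ.
Rate = 0.83 × 1790 / 6 = 247.6 mg/h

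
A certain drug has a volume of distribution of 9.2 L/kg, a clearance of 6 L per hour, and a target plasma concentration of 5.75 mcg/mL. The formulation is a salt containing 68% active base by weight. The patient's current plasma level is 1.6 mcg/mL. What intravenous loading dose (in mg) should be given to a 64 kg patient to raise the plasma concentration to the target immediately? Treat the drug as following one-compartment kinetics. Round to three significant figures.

Vd = 9.2 L/kg × 64 kg = 588.8 L
Concentration deficit ΔC = 5.75 − 1.6 = 4.150 mg/L
LD = Vd × ΔC / S = 588.8 × 4.150 / 0.68 = 3593 mg

3590 mg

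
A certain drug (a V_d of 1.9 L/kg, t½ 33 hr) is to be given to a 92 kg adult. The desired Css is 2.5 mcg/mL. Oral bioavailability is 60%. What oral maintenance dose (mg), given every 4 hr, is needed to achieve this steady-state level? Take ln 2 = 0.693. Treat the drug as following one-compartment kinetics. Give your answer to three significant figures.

61.2 mg

Vd = 1.9 L/kg × 92 kg = 174.8 L
CL = 0.693 × Vd / t½ = 0.693 × 174.8 / 33 = 3.671 L/h
D = CL × Css × τ / F = 3.671 × 2.5 × 4 / 0.6 = 61.18 mg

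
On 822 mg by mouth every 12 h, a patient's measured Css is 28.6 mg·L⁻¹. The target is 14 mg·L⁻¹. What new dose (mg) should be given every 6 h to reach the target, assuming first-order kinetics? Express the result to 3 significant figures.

201 mg

With linear kinetics, Css is proportional to dose rate (D/τ) at fixed clearance.
D₂ = D₁ × (Css,target / Css,current) × (τ₂/τ₁) = 822 × (14/28.6) × (6/12) = 201.2 mg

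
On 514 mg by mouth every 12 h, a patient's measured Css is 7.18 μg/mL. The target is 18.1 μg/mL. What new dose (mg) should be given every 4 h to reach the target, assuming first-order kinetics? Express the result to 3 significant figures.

432 mg

For first-order elimination, Css ∝ F·D/(CL·τ); F and CL are unchanged, so Css ∝ D/τ.
D₂ = D₁ × (Css,target / Css,current) × (τ₂/τ₁) = 514 × (18.1/7.18) × (4/12) = 431.9 mg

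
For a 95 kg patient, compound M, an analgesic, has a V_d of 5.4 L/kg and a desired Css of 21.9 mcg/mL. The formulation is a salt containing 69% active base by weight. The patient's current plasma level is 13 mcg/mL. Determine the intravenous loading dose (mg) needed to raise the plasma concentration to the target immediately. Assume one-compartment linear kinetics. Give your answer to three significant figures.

6620 mg

Vd = 5.4 L/kg × 95 kg = 513.0 L
Concentration deficit ΔC = 21.9 − 13 = 8.900 mg/L
LD = Vd × ΔC / S = 513.0 × 8.900 / 0.69 = 6617 mg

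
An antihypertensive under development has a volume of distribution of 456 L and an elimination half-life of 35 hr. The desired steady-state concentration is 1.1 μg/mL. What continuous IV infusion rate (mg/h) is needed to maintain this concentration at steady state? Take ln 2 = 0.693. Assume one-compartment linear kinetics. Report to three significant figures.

CL = 0.693 × Vd / t½ = 0.693 × 456.0 / 35 = 9.029 L/h
Infusion rate = CL × Css = 9.029 × 1.1 = 9.932 mg/h

9.93 mg/h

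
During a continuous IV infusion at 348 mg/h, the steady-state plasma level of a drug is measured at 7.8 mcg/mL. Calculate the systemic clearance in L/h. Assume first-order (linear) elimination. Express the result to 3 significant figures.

At steady state, infusion rate = CL × Css, so CL = rate / Css.
CL = 348 / 7.8 = 44.62 L/h

44.6 L/h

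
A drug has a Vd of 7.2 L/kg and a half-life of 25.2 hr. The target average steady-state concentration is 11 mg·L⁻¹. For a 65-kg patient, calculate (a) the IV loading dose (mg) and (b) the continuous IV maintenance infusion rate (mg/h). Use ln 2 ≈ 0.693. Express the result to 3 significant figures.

(a) 5150 mg; (b) 142 mg/h

Vd(total) = 65 kg × 7.2 L/kg = 468.0 L
LD = Vd × C = 468.0 × 11 = 5148 mg
CL = 0.693 × Vd / t½ = 0.693 × 468.0 / 25.2 = 12.87 L/h
Infusion rate = CL × Css = 12.87 × 11 = 141.6 mg/h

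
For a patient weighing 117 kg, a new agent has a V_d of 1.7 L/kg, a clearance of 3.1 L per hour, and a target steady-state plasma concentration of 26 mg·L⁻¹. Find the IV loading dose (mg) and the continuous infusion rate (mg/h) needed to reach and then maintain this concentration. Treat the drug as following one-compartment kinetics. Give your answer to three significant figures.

Vd(total) = 117 kg × 1.7 L/kg = 198.9 L
LD = Vd · C_target = 198.9 × 26 = 5171 mg
Maintenance: replace elimination → rate = CL × Css = 3.100 × 26 = 80.60 mg/h

(a) 5170 mg; (b) 80.6 mg/h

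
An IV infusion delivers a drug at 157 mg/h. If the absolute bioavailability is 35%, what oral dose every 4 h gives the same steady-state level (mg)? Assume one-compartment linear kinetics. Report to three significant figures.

To maintain the same Css, the systemic dosing rate must be unchanged: F·D/τ = infusion rate.
D = rate × τ / F = 157 × 4 / 0.35 = 1794 mg

1790 mg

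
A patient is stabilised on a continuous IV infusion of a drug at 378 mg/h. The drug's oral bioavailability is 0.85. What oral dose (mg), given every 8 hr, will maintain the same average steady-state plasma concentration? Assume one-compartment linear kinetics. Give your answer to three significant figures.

3560 mg

To maintain the same Css, the systemic dosing rate must be unchanged: F·D/τ = infusion rate.
D = rate × τ / F = 378 × 8 / 0.85 = 3558 mg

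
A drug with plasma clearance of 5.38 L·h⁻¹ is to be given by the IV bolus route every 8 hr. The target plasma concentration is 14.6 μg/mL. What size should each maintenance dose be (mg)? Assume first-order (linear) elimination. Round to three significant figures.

At steady state, dose per interval replaces the amount cleared in that interval: D/τ = CL·Css.
D = CL × Css × τ = 5.380 × 14.6 × 8 = 628.4 mg

628 mg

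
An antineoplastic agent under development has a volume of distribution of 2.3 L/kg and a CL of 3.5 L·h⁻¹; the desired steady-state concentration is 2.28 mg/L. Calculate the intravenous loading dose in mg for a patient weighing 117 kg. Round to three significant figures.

Total Vd = 2.3 × 117 = 269.1 L
LD = Vd × C = 269.1 × 2.280 = 613.5 mg

614 mg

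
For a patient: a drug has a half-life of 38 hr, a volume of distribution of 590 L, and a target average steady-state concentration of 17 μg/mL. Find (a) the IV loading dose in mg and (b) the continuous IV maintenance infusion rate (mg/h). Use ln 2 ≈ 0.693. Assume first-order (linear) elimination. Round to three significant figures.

(a) 10000 mg; (b) 183 mg/h

LD = Vd × C = 590.0 × 17 = 10030 mg
CL = 0.693 × Vd / t½ = 0.693 × 590.0 / 38 = 10.76 L/h
Infusion rate = CL × Css = 10.76 × 17 = 182.9 mg/h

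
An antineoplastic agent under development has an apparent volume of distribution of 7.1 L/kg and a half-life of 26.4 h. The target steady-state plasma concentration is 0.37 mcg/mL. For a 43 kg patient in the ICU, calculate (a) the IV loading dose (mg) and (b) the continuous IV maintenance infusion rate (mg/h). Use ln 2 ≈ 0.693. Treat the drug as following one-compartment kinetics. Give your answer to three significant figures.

Vd(total) = 43 kg × 7.1 L/kg = 305.3 L
LD = Vd × C = 305.3 × 0.37 = 113.0 mg
CL = 0.693 × Vd / t½ = 0.693 × 305.3 / 26.4 = 8.014 L/h
Infusion rate = CL × Css = 8.014 × 0.37 = 2.965 mg/h

(a) 113 mg; (b) 2.97 mg/h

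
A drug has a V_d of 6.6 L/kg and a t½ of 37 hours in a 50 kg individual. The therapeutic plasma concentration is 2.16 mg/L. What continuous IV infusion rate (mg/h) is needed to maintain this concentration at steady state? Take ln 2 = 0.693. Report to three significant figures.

Vd = 6.6 L/kg × 50 kg = 330.0 L
CL = 0.693 × Vd / t½ = 0.693 × 330.0 / 37 = 6.181 L/h
Infusion rate = CL × Css = 6.181 × 2.16 = 13.35 mg/h

13.4 mg/h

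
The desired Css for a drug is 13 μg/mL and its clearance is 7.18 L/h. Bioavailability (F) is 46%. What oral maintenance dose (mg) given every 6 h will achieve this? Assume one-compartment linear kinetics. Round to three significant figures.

D = CL × Css × τ / F = 7.180 × 13 × 6 / 0.46 = 1217 mg

1220 mg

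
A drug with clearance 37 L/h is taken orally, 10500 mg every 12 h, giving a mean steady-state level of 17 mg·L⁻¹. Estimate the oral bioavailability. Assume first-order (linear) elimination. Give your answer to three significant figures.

0.719

F·D/τ = CL·Css at steady state → F = CL·Css·τ / D.
F = 37 × 17 × 12 / 10500 = 0.719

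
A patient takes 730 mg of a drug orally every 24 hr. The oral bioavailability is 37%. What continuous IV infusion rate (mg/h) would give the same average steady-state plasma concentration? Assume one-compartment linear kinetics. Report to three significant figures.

Equivalent systemic input: infusion rate = F·D/τ.
Rate = 0.37 × 730 / 24 = 11.25 mg/h

11.3 mg/h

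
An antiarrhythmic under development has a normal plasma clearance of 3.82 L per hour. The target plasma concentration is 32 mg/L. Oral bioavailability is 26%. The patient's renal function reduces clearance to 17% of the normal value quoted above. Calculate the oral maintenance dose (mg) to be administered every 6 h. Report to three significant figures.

480 mg

Patient clearance = 0.17 × 3.820 = 0.6494 L/h
D = CL × Css × τ / F = 0.6494 × 32 × 6 / 0.26 = 479.6 mg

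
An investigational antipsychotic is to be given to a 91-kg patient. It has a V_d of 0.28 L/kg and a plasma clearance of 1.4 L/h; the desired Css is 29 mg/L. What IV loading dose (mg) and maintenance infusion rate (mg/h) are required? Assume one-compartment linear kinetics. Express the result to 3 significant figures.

Vd(total) = 91 kg × 0.28 L/kg = 25.48 L
LD = Vd · C_target = 25.48 × 29 = 738.9 mg
Maintenance infusion rate = CL × Css = 1.400 × 29 = 40.60 mg/h

(a) 739 mg; (b) 40.6 mg/h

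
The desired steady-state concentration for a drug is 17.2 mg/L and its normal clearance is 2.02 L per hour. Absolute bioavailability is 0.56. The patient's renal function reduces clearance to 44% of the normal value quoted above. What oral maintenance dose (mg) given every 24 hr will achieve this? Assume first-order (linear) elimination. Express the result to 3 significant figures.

655 mg

Patient clearance = 0.44 × 2.020 = 0.8888 L/h
D = CL × Css × τ / F = 0.8888 × 17.2 × 24 / 0.56 = 655.2 mg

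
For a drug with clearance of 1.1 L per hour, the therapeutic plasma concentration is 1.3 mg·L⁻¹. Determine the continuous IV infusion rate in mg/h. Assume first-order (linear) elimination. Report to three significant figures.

1.43 mg/h

At steady state, infusion rate equals elimination rate: rate in = CL × Css.
Rate = CL × Css = 1.100 × 1.3 = 1.430 mg/h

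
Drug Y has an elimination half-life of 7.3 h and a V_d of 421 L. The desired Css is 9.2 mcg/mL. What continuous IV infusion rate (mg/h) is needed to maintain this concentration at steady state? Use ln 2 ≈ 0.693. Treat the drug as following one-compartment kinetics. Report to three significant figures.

CL = ln 2 · Vd / t½ = 0.693 × 421.0 / 7.3 = 39.97 L/h
Infusion rate = CL × Css = 39.97 × 9.2 = 367.7 mg/h

368 mg/h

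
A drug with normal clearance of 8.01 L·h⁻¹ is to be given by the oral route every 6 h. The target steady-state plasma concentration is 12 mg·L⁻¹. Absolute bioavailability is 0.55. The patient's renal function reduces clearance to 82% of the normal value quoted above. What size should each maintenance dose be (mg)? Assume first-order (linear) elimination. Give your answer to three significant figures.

Patient clearance = 0.82 × 8.010 = 6.568 L/h
D = CL × Css × τ / F = 6.568 × 12 × 6 / 0.55 = 859.8 mg

860 mg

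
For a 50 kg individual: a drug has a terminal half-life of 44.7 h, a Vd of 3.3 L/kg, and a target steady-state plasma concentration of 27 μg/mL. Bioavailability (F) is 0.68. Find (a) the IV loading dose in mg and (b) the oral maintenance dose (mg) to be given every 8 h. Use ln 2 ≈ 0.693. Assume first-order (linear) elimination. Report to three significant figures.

(a) 4460 mg; (b) 813 mg

Vd(total) = 50 kg × 3.3 L/kg = 165.0 L
LD = Vd × C = 165.0 × 27 = 4455 mg
CL = 0.693 × Vd / t½ = 0.693 × 165.0 / 44.7 = 2.558 L/h
D = CL × Css × τ / F = 2.558 × 27 × 8 / 0.68 = 812.5 mg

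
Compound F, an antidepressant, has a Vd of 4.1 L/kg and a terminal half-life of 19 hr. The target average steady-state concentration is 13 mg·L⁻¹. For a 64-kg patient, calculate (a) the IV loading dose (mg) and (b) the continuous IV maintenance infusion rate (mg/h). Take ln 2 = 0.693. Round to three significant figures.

(a) 3410 mg; (b) 124 mg/h

Vd = 4.1 L/kg × 64 kg = 262.4 L
LD = Vd × C = 262.4 × 13 = 3411 mg
CL = 0.693 × Vd / t½ = 0.693 × 262.4 / 19 = 9.571 L/h
Infusion rate = CL × Css = 9.571 × 13 = 124.4 mg/h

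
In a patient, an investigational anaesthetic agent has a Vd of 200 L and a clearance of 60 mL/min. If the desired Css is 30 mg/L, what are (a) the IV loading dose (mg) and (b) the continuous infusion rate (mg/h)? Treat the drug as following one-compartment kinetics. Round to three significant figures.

LD = Vd · C_target = 200.0 × 30 = 6000 mg
CL = 60 mL/min = 60 × 0.06 = 3.600 L/h
Maintenance infusion rate = CL × Css = 3.600 × 30 = 108.0 mg/h

(a) 6000 mg; (b) 108 mg/h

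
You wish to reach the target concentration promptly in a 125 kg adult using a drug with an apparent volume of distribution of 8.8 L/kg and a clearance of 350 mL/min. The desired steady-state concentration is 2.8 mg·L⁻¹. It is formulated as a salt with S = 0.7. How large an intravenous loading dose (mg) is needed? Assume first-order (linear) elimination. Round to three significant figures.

4400 mg

Total Vd = 8.8 × 125 = 1100 L
The loading dose fills Vd to the target concentration.
LD = Vd × C / S = 1100 × 2.800 / 0.7 = 4400 mg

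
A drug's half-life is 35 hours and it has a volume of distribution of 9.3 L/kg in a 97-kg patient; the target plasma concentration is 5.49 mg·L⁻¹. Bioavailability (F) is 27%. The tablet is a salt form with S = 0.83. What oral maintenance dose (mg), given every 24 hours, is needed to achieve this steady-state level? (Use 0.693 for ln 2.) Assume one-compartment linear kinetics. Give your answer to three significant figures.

10500 mg

Total Vd = 9.3 × 97 = 902.1 L
CL = ln 2 · Vd / t½ = 0.693 × 902.1 / 35 = 17.86 L/h
D = CL × Css × τ / F / S = 17.86 × 5.49 × 24 / 0.27 / 0.83 = 10500 mg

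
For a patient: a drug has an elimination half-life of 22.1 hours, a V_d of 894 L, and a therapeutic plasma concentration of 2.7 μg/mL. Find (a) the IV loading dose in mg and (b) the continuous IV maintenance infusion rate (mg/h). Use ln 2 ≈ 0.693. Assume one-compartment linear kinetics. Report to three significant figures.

(a) 2410 mg; (b) 75.7 mg/h

LD = Vd × C = 894.0 × 2.7 = 2414 mg
CL = 0.693 × Vd / t½ = 0.693 × 894.0 / 22.1 = 28.03 L/h
Infusion rate = CL × Css = 28.03 × 2.7 = 75.68 mg/h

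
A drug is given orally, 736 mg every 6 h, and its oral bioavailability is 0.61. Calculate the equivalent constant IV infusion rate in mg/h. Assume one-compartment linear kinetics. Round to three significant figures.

74.8 mg/h

Equivalent systemic input: infusion rate = F·D/τ.
Rate = 0.61 × 736 / 6 = 74.83 mg/h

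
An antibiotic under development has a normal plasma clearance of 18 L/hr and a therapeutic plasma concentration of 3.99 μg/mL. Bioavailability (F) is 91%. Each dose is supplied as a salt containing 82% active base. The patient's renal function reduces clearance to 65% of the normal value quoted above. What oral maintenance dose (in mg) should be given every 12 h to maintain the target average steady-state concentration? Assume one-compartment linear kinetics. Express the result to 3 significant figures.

Patient clearance = 0.65 × 18.00 = 11.70 L/h
D = CL × Css × τ / F / S = 11.70 × 3.99 × 12 / 0.91 / 0.82 = 750.7 mg

751 mg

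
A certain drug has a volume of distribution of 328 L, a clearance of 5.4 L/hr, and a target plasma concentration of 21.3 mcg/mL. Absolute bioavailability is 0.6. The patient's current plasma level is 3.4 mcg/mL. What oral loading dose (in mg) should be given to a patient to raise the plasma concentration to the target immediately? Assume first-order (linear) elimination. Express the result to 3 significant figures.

Concentration deficit ΔC = 21.3 − 3.4 = 17.90 mg/L
LD = Vd × ΔC / F = 328.0 × 17.90 / 0.6 = 9785 mg

9790 mg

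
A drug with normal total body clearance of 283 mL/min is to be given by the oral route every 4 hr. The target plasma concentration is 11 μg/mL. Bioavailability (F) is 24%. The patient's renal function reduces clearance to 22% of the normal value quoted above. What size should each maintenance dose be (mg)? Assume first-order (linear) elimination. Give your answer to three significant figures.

685 mg

Convert clearance: 283 mL/min × 60 min/h ÷ 1000 mL/L = 16.98 L/h
Patient clearance = 0.22 × 16.98 = 3.736 L/h
D = CL × Css × τ / F = 3.736 × 11 × 4 / 0.24 = 684.9 mg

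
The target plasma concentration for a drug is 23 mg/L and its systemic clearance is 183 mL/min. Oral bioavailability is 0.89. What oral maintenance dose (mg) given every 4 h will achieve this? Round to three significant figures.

Convert clearance: 183 mL/min × 60 min/h ÷ 1000 mL/L = 10.98 L/h
D = CL × Css × τ / F = 10.98 × 23 × 4 / 0.89 = 1135 mg

1140 mg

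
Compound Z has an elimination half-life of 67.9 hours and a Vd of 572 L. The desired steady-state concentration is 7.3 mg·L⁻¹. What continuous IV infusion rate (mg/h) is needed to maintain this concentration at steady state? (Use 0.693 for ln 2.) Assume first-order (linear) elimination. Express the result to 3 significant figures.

42.6 mg/h

CL = ln 2 · Vd / t½ = 0.693 × 572.0 / 67.9 = 5.838 L/h
Infusion rate = CL × Css = 5.838 × 7.3 = 42.62 mg/h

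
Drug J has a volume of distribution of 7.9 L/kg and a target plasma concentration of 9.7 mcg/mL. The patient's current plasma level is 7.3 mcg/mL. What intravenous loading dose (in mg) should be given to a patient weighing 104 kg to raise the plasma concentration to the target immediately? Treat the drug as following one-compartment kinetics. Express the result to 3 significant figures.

Vd(total) = 104 kg × 7.9 L/kg = 821.6 L
The loading dose fills Vd to the target concentration.
Concentration deficit ΔC = 9.7 − 7.3 = 2.400 mg/L
LD = Vd × ΔC = 821.6 × 2.400 = 1972 mg

1970 mg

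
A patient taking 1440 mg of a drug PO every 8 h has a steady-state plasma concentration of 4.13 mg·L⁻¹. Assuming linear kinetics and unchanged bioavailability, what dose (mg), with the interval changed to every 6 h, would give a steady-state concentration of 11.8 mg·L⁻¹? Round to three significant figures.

With linear kinetics, Css is proportional to dose rate (D/τ) at fixed clearance.
D₂ = D₁ × (Css,target / Css,current) × (τ₂/τ₁) = 1440 × (11.8/4.13) × (6/8) = 3086 mg

3090 mg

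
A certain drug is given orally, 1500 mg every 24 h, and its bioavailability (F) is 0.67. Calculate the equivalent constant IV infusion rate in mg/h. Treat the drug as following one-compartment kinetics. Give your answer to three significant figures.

Equivalent systemic input: infusion rate = F·D/τ.
Rate = 0.67 × 1500 / 24 = 41.88 mg/h

41.9 mg/h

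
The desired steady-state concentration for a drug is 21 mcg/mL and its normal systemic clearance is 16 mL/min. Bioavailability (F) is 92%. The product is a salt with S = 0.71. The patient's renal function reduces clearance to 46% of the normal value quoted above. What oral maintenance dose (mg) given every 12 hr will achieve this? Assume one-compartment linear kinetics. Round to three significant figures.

170 mg

CL = 16 mL/min × 60/1000 = 0.9600 L/h
Patient clearance = 0.46 × 0.9600 = 0.4416 L/h
D = CL × Css × τ / F / S = 0.4416 × 21 × 12 / 0.92 / 0.71 = 170.4 mg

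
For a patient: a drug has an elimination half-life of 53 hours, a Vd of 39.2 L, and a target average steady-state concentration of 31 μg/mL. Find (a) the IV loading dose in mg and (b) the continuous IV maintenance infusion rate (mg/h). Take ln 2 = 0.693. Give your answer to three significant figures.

(a) 1220 mg; (b) 15.9 mg/h

LD = Vd × C = 39.20 × 31 = 1215 mg
CL = 0.693 × Vd / t½ = 0.693 × 39.20 / 53 = 0.5126 L/h
Infusion rate = CL × Css = 0.5126 × 31 = 15.89 mg/h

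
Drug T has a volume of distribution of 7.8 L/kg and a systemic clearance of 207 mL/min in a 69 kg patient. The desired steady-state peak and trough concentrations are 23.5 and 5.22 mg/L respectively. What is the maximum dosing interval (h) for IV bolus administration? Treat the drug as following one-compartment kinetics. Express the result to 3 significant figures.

Total Vd = 7.8 × 69 = 538.2 L
Convert clearance: 207 mL/min × 60 min/h ÷ 1000 mL/L = 12.42 L/h
k = CL / Vd = 12.42 / 538.2 = 0.02308 h⁻¹
Between IV bolus doses, concentration decays as C = C₀·e^(−kτ), so C_peak/C_trough = e^(kτ).
τ_max = ln(C_peak/C_trough) / k = ln(23.5/5.22) / 0.02308 = 1.505 / 0.02308 = 65.21 h

65.2 h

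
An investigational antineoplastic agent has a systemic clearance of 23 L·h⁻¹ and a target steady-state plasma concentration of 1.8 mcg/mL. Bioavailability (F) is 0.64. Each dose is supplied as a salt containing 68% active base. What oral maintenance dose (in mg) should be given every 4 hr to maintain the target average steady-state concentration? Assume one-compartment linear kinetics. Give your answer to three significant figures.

D = CL × Css × τ / F / S = 23.00 × 1.8 × 4 / 0.64 / 0.68 = 380.5 mg

381 mg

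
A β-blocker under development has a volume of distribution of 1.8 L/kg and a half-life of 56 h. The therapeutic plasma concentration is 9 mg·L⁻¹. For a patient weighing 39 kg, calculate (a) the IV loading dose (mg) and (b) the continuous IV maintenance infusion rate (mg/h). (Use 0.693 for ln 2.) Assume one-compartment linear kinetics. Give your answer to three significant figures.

Vd(total) = 39 kg × 1.8 L/kg = 70.20 L
LD = Vd × C = 70.20 × 9 = 631.8 mg
CL = 0.693 × Vd / t½ = 0.693 × 70.20 / 56 = 0.8687 L/h
Infusion rate = CL × Css = 0.8687 × 9 = 7.818 mg/h

(a) 632 mg; (b) 7.82 mg/h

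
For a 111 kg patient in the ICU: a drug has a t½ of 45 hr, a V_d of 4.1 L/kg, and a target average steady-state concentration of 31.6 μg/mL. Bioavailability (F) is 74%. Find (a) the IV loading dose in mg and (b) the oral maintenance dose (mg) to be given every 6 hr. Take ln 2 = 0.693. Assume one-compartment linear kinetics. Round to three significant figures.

(a) 14400 mg; (b) 1800 mg

Vd = 4.1 L/kg × 111 kg = 455.1 L
LD = Vd × C = 455.1 × 31.6 = 14380 mg
CL = 0.693 × Vd / t½ = 0.693 × 455.1 / 45 = 7.009 L/h
D = CL × Css × τ / F = 7.009 × 31.6 × 6 / 0.74 = 1796 mg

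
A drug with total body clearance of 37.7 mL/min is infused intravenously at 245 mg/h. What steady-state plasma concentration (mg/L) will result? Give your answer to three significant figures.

108 mg/L

CL = 37.7 mL/min = 37.7 × 0.06 = 2.262 L/h
Css = rate / CL = 245 / 2.262 = 108.3 mg/L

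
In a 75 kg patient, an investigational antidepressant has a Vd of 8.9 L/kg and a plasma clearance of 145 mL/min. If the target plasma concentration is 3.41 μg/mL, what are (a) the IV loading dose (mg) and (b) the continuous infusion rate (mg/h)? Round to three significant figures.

Total Vd = 8.9 × 75 = 667.5 L
Loading dose = Vd × C = 667.5 × 3.41 = 2276 mg
CL = 145 mL/min = 145 × 0.06 = 8.700 L/h
Maintenance: replace elimination → rate = CL × Css = 8.700 × 3.41 = 29.67 mg/h

(a) 2280 mg; (b) 29.7 mg/h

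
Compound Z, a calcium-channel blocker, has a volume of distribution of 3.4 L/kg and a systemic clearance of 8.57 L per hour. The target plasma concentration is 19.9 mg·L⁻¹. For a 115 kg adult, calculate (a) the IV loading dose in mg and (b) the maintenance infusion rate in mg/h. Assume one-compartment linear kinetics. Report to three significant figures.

Total Vd = 3.4 × 115 = 391.0 L
Loading dose = Vd × C = 391.0 × 19.9 = 7781 mg
Infusion rate = 8.570 L/h × 19.9 mg/L = 170.5 mg/h

(a) 7780 mg; (b) 171 mg/h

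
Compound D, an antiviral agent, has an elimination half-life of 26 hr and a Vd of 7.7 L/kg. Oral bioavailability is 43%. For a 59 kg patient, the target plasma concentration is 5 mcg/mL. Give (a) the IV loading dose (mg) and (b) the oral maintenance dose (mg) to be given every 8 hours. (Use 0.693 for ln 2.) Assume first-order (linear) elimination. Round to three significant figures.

(a) 2270 mg; (b) 1130 mg

Vd = 7.7 L/kg × 59 kg = 454.3 L
LD = Vd × C = 454.3 × 5 = 2272 mg
CL = 0.693 × Vd / t½ = 0.693 × 454.3 / 26 = 12.11 L/h
D = CL × Css × τ / F = 12.11 × 5 × 8 / 0.43 = 1127 mg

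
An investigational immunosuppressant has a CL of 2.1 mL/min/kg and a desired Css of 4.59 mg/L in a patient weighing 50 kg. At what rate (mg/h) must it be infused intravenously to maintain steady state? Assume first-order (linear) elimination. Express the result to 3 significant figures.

28.9 mg/h

CL = 2.1 mL/min/kg × 50 kg = 105.0 mL/min = 105.0 × 60/1000 = 6.300 L/h
At steady state, infusion rate equals elimination rate: rate in = CL × Css.
R₀ = 6.300 × 4.59 = 28.92 mg/h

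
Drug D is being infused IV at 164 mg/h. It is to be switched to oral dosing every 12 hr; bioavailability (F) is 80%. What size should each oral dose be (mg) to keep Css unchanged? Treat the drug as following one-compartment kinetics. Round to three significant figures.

To maintain the same Css, the systemic dosing rate must be unchanged: F·D/τ = infusion rate.
D = rate × τ / F = 164 × 12 / 0.8 = 2460 mg

2460 mg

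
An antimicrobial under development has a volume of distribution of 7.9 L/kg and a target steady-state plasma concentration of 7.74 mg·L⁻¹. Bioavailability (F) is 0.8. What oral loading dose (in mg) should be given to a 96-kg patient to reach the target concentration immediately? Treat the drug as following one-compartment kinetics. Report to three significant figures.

7340 mg

Vd = 7.9 L/kg × 96 kg = 758.4 L
LD = Vd × C / F = 758.4 × 7.740 / 0.8 = 7338 mg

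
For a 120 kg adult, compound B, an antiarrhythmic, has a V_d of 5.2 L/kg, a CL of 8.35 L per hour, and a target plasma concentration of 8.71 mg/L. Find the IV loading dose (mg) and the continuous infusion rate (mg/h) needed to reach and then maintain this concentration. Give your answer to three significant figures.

Total Vd = 5.2 × 120 = 624.0 L
Loading dose = Vd × C = 624.0 × 8.71 = 5435 mg
Maintenance: replace elimination → rate = CL × Css = 8.350 × 8.71 = 72.73 mg/h

(a) 5440 mg; (b) 72.7 mg/h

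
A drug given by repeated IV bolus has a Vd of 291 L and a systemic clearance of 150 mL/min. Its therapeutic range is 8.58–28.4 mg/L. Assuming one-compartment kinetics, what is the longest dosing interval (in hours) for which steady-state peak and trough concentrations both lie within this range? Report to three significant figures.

CL = 150 mL/min × 60/1000 = 9.000 L/h
k = CL / Vd = 9.000 / 291.0 = 0.03093 h⁻¹
Between IV bolus doses, concentration decays as C = C₀·e^(−kτ), so C_peak/C_trough = e^(kτ).
τ_max = ln(C_peak/C_trough) / k = ln(28.4/8.58) / 0.03093 = 1.197 / 0.03093 = 38.70 h

38.7 h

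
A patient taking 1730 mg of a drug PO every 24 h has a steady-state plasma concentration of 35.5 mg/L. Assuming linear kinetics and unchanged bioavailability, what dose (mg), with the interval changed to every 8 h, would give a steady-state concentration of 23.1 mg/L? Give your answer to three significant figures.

375 mg

With linear kinetics, Css is proportional to dose rate (D/τ) at fixed clearance.
D₂ = D₁ × (Css,target / Css,current) × (τ₂/τ₁) = 1730 × (23.1/35.5) × (8/24) = 375.2 mg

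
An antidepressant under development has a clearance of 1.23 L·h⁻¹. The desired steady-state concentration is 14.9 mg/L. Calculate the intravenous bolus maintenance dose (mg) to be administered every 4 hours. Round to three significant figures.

73.3 mg

D = CL × Css × τ = 1.230 × 14.9 × 4 = 73.31 mg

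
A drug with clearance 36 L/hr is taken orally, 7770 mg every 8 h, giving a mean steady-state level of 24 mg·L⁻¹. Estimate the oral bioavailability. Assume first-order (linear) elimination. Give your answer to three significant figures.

0.890

F·D/τ = CL·Css at steady state → F = CL·Css·τ / D.
F = 36 × 24 × 8 / 7770 = 0.890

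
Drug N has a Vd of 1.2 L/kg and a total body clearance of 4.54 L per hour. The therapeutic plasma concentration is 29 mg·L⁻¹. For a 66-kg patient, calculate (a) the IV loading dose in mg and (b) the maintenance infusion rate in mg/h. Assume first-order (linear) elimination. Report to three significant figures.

Total Vd = 1.2 × 66 = 79.20 L
Loading dose = Vd × C = 79.20 × 29 = 2297 mg
Maintenance: replace elimination → rate = CL × Css = 4.540 × 29 = 131.7 mg/h

(a) 2300 mg; (b) 132 mg/h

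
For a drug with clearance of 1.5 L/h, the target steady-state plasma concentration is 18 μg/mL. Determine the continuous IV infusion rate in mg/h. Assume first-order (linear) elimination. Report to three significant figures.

R₀ = 1.500 × 18 = 27.00 mg/h

27.0 mg/h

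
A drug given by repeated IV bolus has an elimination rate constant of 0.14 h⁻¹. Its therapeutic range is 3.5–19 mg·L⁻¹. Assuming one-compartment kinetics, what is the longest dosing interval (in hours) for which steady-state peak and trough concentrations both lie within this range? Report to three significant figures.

Between IV bolus doses, concentration decays as C = C₀·e^(−kτ), so C_peak/C_trough = e^(kτ).
τ_max = ln(C_peak/C_trough) / k = ln(19/3.5) / 0.1400 = 1.692 / 0.1400 = 12.09 h

12.1 h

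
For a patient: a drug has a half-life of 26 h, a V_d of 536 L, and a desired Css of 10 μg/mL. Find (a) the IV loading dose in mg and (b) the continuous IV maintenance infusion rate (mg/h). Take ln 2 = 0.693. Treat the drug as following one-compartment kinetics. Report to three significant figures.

(a) 5360 mg; (b) 143 mg/h

LD = Vd × C = 536.0 × 10 = 5360 mg
CL = 0.693 × Vd / t½ = 0.693 × 536.0 / 26 = 14.29 L/h
Infusion rate = CL × Css = 14.29 × 10 = 142.9 mg/h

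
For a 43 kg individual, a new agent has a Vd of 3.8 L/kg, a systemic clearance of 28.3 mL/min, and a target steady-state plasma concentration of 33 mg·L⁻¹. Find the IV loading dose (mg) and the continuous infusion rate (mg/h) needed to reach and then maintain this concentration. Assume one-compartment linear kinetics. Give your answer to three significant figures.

(a) 5390 mg; (b) 56.0 mg/h

Vd(total) = 43 kg × 3.8 L/kg = 163.4 L
Loading: fill Vd to C_target → 163.4 L × 33 mg/L = 5392 mg
CL = 28.3 mL/min = 28.3 × 0.06 = 1.698 L/h
Infusion rate = 1.698 L/h × 33 mg/L = 56.03 mg/h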